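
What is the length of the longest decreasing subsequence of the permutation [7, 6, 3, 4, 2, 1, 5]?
5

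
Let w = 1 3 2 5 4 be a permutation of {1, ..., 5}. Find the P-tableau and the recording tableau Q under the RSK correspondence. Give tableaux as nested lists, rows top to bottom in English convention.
P = [[1, 2, 4], [3, 5]], Q = [[1, 2, 4], [3, 5]]

Insert each entry of the permutation into P by Schensted row insertion, recording in Q the position of each new cell.

Insert 1: appended to row 1. P = [[1]].
Insert 3: appended to row 1. P = [[1, 3]].
Insert 2: 2 bumps 3 from row 1; 3 starts row 2. P = [[1, 2], [3]].
Insert 5: appended to row 1. P = [[1, 2, 5], [3]].
Insert 4: 4 bumps 5 from row 1; 5 appends to row 2. P = [[1, 2, 4], [3, 5]].

So P = [[1, 2, 4], [3, 5]], Q = [[1, 2, 4], [3, 5]].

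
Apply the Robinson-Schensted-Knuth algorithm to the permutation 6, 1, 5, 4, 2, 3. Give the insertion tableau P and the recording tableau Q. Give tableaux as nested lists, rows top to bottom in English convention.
P = [[1, 2, 3], [4], [5], [6]], Q = [[1, 3, 6], [2], [4], [5]]

Insert each entry of the permutation into P by Schensted row insertion, recording in Q the position of each new cell.

After inserting 6: P = [[6]].
After inserting 1: P = [[1], [6]].
After inserting 5: P = [[1, 5], [6]].
After inserting 4: P = [[1, 4], [5], [6]].
After inserting 2: P = [[1, 2], [4], [5], [6]].
After inserting 3: P = [[1, 2, 3], [4], [5], [6]].

So P = [[1, 2, 3], [4], [5], [6]], Q = [[1, 3, 6], [2], [4], [5]].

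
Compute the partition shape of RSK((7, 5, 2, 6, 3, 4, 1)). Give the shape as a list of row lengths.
[3, 2, 1, 1]

Row-insert each entry into an empty tableau.

After inserting 7: P = [[7]].
After inserting 5: P = [[5], [7]].
After inserting 2: P = [[2], [5], [7]].
After inserting 6: P = [[2, 6], [5], [7]].
After inserting 3: P = [[2, 3], [5, 6], [7]].
After inserting 4: P = [[2, 3, 4], [5, 6], [7]].
After inserting 1: P = [[1, 3, 4], [2, 6], [5], [7]].

The final insertion tableau P = [[1, 3, 4], [2, 6], [5], [7]] has shape [3, 2, 1, 1].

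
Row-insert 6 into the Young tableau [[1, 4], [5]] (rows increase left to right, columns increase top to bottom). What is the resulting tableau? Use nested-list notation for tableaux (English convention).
[[1, 4, 6], [5]]

6 is larger than every entry of row 1, so it is appended to row 1. The new tableau is [[1, 4, 6], [5]].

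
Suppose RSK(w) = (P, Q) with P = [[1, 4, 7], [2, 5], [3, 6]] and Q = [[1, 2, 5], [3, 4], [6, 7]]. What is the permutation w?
Reverse the RSK construction: for i from n down to 1, find the cell of Q containing i, remove the entry at that cell from P, and reverse-bump it up through P; the value ejected from row 1 is w(i).

Step i=7: Q has 7 at row 3, column 2; remove 6 from row 3 of P and reverse-bump: 6 enters row 2 and ejects 5; 5 enters row 1 and ejects 4. So w(7) = 4. P is now [[1, 5, 7], [2, 6], [3]].
Step i=6: Q has 6 at row 3, column 1; remove 3 from row 3 of P and reverse-bump: 3 enters row 2 and ejects 2; 2 enters row 1 and ejects 1. So w(6) = 1. P is now [[2, 5, 7], [3, 6]].
Step i=5: Q has 5 at row 1, column 3; remove that cell from P, ejecting 7. So w(5) = 7. P is now [[2, 5], [3, 6]].
Step i=4: Q has 4 at row 2, column 2; remove 6 from row 2 of P and reverse-bump: 6 enters row 1 and ejects 5. So w(4) = 5. P is now [[2, 6], [3]].
Step i=3: Q has 3 at row 2, column 1; remove 3 from row 2 of P and reverse-bump: 3 enters row 1 and ejects 2. So w(3) = 2. P is now [[3, 6]].
Step i=2: Q has 2 at row 1, column 2; remove that cell from P, ejecting 6. So w(2) = 6. P is now [[3]].
Step i=1: Q has 1 at row 1, column 1; remove that cell from P, ejecting 3. So w(1) = 3. P is now [].

So w = 3 6 2 5 7 1 4.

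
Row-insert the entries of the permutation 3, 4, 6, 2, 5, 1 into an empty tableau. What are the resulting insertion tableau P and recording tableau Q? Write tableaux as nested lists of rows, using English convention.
P = [[1, 4, 5], [2, 6], [3]], Q = [[1, 2, 3], [4, 5], [6]]

Insert each entry of the permutation into P by Schensted row insertion, recording in Q the position of each new cell.

Insert 3: appended to row 1. P = [[3]], Q = [[1]].
Insert 4: appended to row 1. P = [[3, 4]], Q = [[1, 2]].
Insert 6: appended to row 1. P = [[3, 4, 6]], Q = [[1, 2, 3]].
Insert 2: 2 bumps 3 from row 1; 3 starts row 2. P = [[2, 4, 6], [3]], Q = [[1, 2, 3], [4]].
Insert 5: 5 bumps 6 from row 1; 6 appends to row 2. P = [[2, 4, 5], [3, 6]], Q = [[1, 2, 3], [4, 5]].
Insert 1: 1 bumps 2 from row 1; 2 bumps 3 from row 2; 3 starts row 3. P = [[1, 4, 5], [2, 6], [3]], Q = [[1, 2, 3], [4, 5], [6]].

So P = [[1, 4, 5], [2, 6], [3]], Q = [[1, 2, 3], [4, 5], [6]].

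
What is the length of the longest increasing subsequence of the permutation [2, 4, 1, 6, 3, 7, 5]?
4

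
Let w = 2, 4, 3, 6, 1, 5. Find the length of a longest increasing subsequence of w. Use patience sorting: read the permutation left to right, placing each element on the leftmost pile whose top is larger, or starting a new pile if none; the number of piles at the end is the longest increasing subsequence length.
3

2: new pile. tops = [2]
4: new pile. tops = [2, 4]
3: onto pile 2 (replacing 4). tops = [2, 3]
6: new pile. tops = [2, 3, 6]
1: onto pile 1 (replacing 2). tops = [1, 3, 6]
5: onto pile 3 (replacing 6). tops = [1, 3, 5]

3 piles, so the longest increasing subsequence has length 3.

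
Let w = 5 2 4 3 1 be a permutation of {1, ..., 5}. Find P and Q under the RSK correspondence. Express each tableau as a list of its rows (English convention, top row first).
Insert each entry of the permutation into P by Schensted row insertion, recording in Q the position of each new cell.

Insert 5: appended to row 1. P = [[5]].
Insert 2: 2 bumps 5 from row 1; 5 starts row 2. P = [[2], [5]].
Insert 4: appended to row 1. P = [[2, 4], [5]].
Insert 3: 3 bumps 4 from row 1; 4 bumps 5 from row 2; 5 starts row 3. P = [[2, 3], [4], [5]].
Insert 1: 1 bumps 2 from row 1; 2 bumps 4 from row 2; 4 bumps 5 from row 3; 5 starts row 4. P = [[1, 3], [2], [4], [5]].

So P = [[1, 3], [2], [4], [5]], Q = [[1, 3], [2], [4], [5]].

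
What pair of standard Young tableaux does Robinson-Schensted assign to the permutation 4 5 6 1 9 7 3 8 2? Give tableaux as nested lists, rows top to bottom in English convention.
P = [[1, 2, 6, 7, 8], [3, 5], [4], [9]], Q = [[1, 2, 3, 5, 8], [4, 6], [7], [9]]

Insert each entry of the permutation into P by Schensted row insertion, recording in Q the position of each new cell.

Insert 4: appended to row 1. P = [[4]], Q = [[1]].
Insert 5: appended to row 1. P = [[4, 5]], Q = [[1, 2]].
Insert 6: appended to row 1. P = [[4, 5, 6]], Q = [[1, 2, 3]].
Insert 1: 1 bumps 4 from row 1; 4 starts row 2. P = [[1, 5, 6], [4]], Q = [[1, 2, 3], [4]].
Insert 9: appended to row 1. P = [[1, 5, 6, 9], [4]], Q = [[1, 2, 3, 5], [4]].
Insert 7: 7 bumps 9 from row 1; 9 appends to row 2. P = [[1, 5, 6, 7], [4, 9]], Q = [[1, 2, 3, 5], [4, 6]].
Insert 3: 3 bumps 5 from row 1; 5 bumps 9 from row 2; 9 starts row 3. P = [[1, 3, 6, 7], [4, 5], [9]], Q = [[1, 2, 3, 5], [4, 6], [7]].
Insert 8: appended to row 1. P = [[1, 3, 6, 7, 8], [4, 5], [9]], Q = [[1, 2, 3, 5, 8], [4, 6], [7]].
Insert 2: 2 bumps 3 from row 1; 3 bumps 4 from row 2; 4 bumps 9 from row 3; 9 starts row 4. P = [[1, 2, 6, 7, 8], [3, 5], [4], [9]], Q = [[1, 2, 3, 5, 8], [4, 6], [7], [9]].

So P = [[1, 2, 6, 7, 8], [3, 5], [4], [9]], Q = [[1, 2, 3, 5, 8], [4, 6], [7], [9]].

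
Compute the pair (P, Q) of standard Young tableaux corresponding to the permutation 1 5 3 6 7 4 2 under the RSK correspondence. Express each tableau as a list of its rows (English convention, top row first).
P = [[1, 2, 4, 7], [3, 6], [5]], Q = [[1, 2, 4, 5], [3, 6], [7]]

Insert each entry of the permutation into P by Schensted row insertion, recording in Q the position of each new cell.

Insert 1: appended to row 1. P = [[1]], Q = [[1]].
Insert 5: appended to row 1. P = [[1, 5]], Q = [[1, 2]].
Insert 3: 3 bumps 5 from row 1; 5 starts row 2. P = [[1, 3], [5]], Q = [[1, 2], [3]].
Insert 6: appended to row 1. P = [[1, 3, 6], [5]], Q = [[1, 2, 4], [3]].
Insert 7: appended to row 1. P = [[1, 3, 6, 7], [5]], Q = [[1, 2, 4, 5], [3]].
Insert 4: 4 bumps 6 from row 1; 6 appends to row 2. P = [[1, 3, 4, 7], [5, 6]], Q = [[1, 2, 4, 5], [3, 6]].
Insert 2: 2 bumps 3 from row 1; 3 bumps 5 from row 2; 5 starts row 3. P = [[1, 2, 4, 7], [3, 6], [5]], Q = [[1, 2, 4, 5], [3, 6], [7]].

So P = [[1, 2, 4, 7], [3, 6], [5]], Q = [[1, 2, 4, 5], [3, 6], [7]].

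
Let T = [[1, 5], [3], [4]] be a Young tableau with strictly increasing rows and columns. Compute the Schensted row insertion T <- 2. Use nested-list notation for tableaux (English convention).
In row 1, 2 replaces 5 (the leftmost entry greater than 2); 5 is bumped to row 2. 5 is appended to row 2. The new tableau is [[1, 2], [3, 5], [4]].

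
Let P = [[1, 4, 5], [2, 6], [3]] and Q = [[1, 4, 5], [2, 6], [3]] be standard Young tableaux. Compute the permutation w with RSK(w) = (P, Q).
Reverse RSK: for i = n, n-1, ..., 1, locate i in Q, remove the corresponding corner cell from P, and reverse-bump its entry up through P; the value ejected from row 1 is w(i).

So w = 3 2 1 4 6 5.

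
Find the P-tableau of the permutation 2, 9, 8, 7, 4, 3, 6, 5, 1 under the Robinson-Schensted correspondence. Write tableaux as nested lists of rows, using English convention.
Insert 2: appended to row 1. P = [[2]].
Insert 9: appended to row 1. P = [[2, 9]].
Insert 8: 8 bumps 9 from row 1; 9 starts row 2. P = [[2, 8], [9]].
Insert 7: 7 bumps 8 from row 1; 8 bumps 9 from row 2; 9 starts row 3. P = [[2, 7], [8], [9]].
Insert 4: 4 bumps 7 from row 1; 7 bumps 8 from row 2; 8 bumps 9 from row 3; 9 starts row 4. P = [[2, 4], [7], [8], [9]].
Insert 3: 3 bumps 4 from row 1; 4 bumps 7 from row 2; 7 bumps 8 from row 3; 8 bumps 9 from row 4; 9 starts row 5. P = [[2, 3], [4], [7], [8], [9]].
Insert 6: appended to row 1. P = [[2, 3, 6], [4], [7], [8], [9]].
Insert 5: 5 bumps 6 from row 1; 6 appends to row 2. P = [[2, 3, 5], [4, 6], [7], [8], [9]].
Insert 1: 1 bumps 2 from row 1; 2 bumps 4 from row 2; 4 bumps 7 from row 3; 7 bumps 8 from row 4; 8 bumps 9 from row 5; 9 starts row 6. P = [[1, 3, 5], [2, 6], [4], [7], [8], [9]].

So P = [[1, 3, 5], [2, 6], [4], [7], [8], [9]].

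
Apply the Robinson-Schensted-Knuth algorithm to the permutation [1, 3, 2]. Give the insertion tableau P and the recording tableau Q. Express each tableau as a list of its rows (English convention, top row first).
Insert each entry of the permutation into P by Schensted row insertion, recording in Q the position of each new cell.

Insert 1: appended to row 1. P = [[1]], Q = [[1]].
Insert 3: appended to row 1. P = [[1, 3]], Q = [[1, 2]].
Insert 2: 2 bumps 3 from row 1; 3 starts row 2. P = [[1, 2], [3]], Q = [[1, 2], [3]].

So P = [[1, 2], [3]], Q = [[1, 2], [3]].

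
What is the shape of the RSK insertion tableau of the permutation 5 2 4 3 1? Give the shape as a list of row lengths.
[2, 1, 1, 1]

Row-insert each entry into an empty tableau.

After inserting 5: P = [[5]].
After inserting 2: P = [[2], [5]].
After inserting 4: P = [[2, 4], [5]].
After inserting 3: P = [[2, 3], [4], [5]].
After inserting 1: P = [[1, 3], [2], [4], [5]].

The final insertion tableau P = [[1, 3], [2], [4], [5]] has shape [2, 1, 1, 1].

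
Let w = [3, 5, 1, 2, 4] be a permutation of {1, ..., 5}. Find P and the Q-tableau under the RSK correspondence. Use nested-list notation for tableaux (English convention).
Insert each entry of the permutation into P by Schensted row insertion, recording in Q the position of each new cell.

Insert 3: appended to row 1. P = [[3]].
Insert 5: appended to row 1. P = [[3, 5]].
Insert 1: 1 bumps 3 from row 1; 3 starts row 2. P = [[1, 5], [3]].
Insert 2: 2 bumps 5 from row 1; 5 appends to row 2. P = [[1, 2], [3, 5]].
Insert 4: appended to row 1. P = [[1, 2, 4], [3, 5]].

So P = [[1, 2, 4], [3, 5]], Q = [[1, 2, 5], [3, 4]].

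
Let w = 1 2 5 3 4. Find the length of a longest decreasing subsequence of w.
2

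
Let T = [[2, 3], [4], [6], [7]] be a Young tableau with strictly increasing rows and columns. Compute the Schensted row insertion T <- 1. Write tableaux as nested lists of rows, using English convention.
[[1, 3], [2], [4], [6], [7]]

In row 1, 1 replaces 2 (the leftmost entry greater than 1); 2 is bumped to row 2. In row 2, 2 replaces 4 (the leftmost entry greater than 2); 4 is bumped to row 3. In row 3, 4 replaces 6 (the leftmost entry greater than 4); 6 is bumped to row 4. In row 4, 6 replaces 7 (the leftmost entry greater than 6); 7 is bumped to row 5. 7 starts a new row 5. The new tableau is [[1, 3], [2], [4], [6], [7]].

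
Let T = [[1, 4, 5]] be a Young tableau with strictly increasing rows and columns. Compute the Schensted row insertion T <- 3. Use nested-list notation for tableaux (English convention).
In row 1, 3 replaces 4 (the leftmost entry greater than 3); 4 is bumped to row 2. 4 starts a new row 2. The new tableau is [[1, 3, 5], [4]].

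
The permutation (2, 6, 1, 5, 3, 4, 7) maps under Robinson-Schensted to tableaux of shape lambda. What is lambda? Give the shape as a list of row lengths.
[4, 2, 1]

RSK row insertion gives P = [[1, 3, 4, 7], [2, 5], [6]], which has shape [4, 2, 1].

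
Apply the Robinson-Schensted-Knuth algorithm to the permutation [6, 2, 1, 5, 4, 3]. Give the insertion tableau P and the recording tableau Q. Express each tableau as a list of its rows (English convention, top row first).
P = [[1, 3], [2, 4], [5], [6]], Q = [[1, 4], [2, 5], [3], [6]]

Insert each entry of the permutation into P by Schensted row insertion, recording in Q the position of each new cell.

Insert 6: appended to row 1. P = [[6]].
Insert 2: 2 bumps 6 from row 1; 6 starts row 2. P = [[2], [6]].
Insert 1: 1 bumps 2 from row 1; 2 bumps 6 from row 2; 6 starts row 3. P = [[1], [2], [6]].
Insert 5: appended to row 1. P = [[1, 5], [2], [6]].
Insert 4: 4 bumps 5 from row 1; 5 appends to row 2. P = [[1, 4], [2, 5], [6]].
Insert 3: 3 bumps 4 from row 1; 4 bumps 5 from row 2; 5 bumps 6 from row 3; 6 starts row 4. P = [[1, 3], [2, 4], [5], [6]].

So P = [[1, 3], [2, 4], [5], [6]], Q = [[1, 4], [2, 5], [3], [6]].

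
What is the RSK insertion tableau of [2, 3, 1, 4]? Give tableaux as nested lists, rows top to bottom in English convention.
P = [[1, 3, 4], [2]]

After inserting 2: P = [[2]].
After inserting 3: P = [[2, 3]].
After inserting 1: P = [[1, 3], [2]].
After inserting 4: P = [[1, 3, 4], [2]].

So P = [[1, 3, 4], [2]].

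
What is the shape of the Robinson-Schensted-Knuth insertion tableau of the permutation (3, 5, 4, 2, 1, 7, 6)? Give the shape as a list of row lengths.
Row-insert each entry into an empty tableau.

After inserting 3: P = [[3]].
After inserting 5: P = [[3, 5]].
After inserting 4: P = [[3, 4], [5]].
After inserting 2: P = [[2, 4], [3], [5]].
After inserting 1: P = [[1, 4], [2], [3], [5]].
After inserting 7: P = [[1, 4, 7], [2], [3], [5]].
After inserting 6: P = [[1, 4, 6], [2, 7], [3], [5]].

The final insertion tableau P = [[1, 4, 6], [2, 7], [3], [5]] has shape [3, 2, 1, 1].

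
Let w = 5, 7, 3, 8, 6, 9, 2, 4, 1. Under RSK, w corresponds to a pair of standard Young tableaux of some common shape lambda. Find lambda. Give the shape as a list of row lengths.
Row-insert each entry into an empty tableau.

After inserting 5: P = [[5]].
After inserting 7: P = [[5, 7]].
After inserting 3: P = [[3, 7], [5]].
After inserting 8: P = [[3, 7, 8], [5]].
After inserting 6: P = [[3, 6, 8], [5, 7]].
After inserting 9: P = [[3, 6, 8, 9], [5, 7]].
After inserting 2: P = [[2, 6, 8, 9], [3, 7], [5]].
After inserting 4: P = [[2, 4, 8, 9], [3, 6], [5, 7]].
After inserting 1: P = [[1, 4, 8, 9], [2, 6], [3, 7], [5]].

The final insertion tableau P = [[1, 4, 8, 9], [2, 6], [3, 7], [5]] has shape [4, 2, 2, 1].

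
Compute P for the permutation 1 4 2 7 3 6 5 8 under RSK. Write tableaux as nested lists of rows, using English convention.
Insert 1: appended to row 1. P = [[1]].
Insert 4: appended to row 1. P = [[1, 4]].
Insert 2: 2 bumps 4 from row 1; 4 starts row 2. P = [[1, 2], [4]].
Insert 7: appended to row 1. P = [[1, 2, 7], [4]].
Insert 3: 3 bumps 7 from row 1; 7 appends to row 2. P = [[1, 2, 3], [4, 7]].
Insert 6: appended to row 1. P = [[1, 2, 3, 6], [4, 7]].
Insert 5: 5 bumps 6 from row 1; 6 bumps 7 from row 2; 7 starts row 3. P = [[1, 2, 3, 5], [4, 6], [7]].
Insert 8: appended to row 1. P = [[1, 2, 3, 5, 8], [4, 6], [7]].

So P = [[1, 2, 3, 5, 8], [4, 6], [7]].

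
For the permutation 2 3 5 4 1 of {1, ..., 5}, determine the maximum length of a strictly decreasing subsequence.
3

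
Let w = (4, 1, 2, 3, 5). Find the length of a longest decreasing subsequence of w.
2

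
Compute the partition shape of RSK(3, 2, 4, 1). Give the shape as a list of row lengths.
RSK row insertion gives P = [[1, 4], [2], [3]], which has shape [2, 1, 1].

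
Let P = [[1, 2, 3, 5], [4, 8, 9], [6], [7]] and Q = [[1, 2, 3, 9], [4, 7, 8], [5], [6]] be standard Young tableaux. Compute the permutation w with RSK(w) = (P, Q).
7 8 9 6 4 1 2 3 5

Reverse the RSK construction: for i from n down to 1, find the cell of Q containing i, remove the entry at that cell from P, and reverse-bump it up through P; the value ejected from row 1 is w(i).

Step i=9: Q has 9 at row 1, column 4; remove that cell from P, ejecting 5. So w(9) = 5. P is now [[1, 2, 3], [4, 8, 9], [6], [7]].
Step i=8: Q has 8 at row 2, column 3; remove 9 from row 2 of P and reverse-bump: 9 enters row 1 and ejects 3. So w(8) = 3. P is now [[1, 2, 9], [4, 8], [6], [7]].
Step i=7: Q has 7 at row 2, column 2; remove 8 from row 2 of P and reverse-bump: 8 enters row 1 and ejects 2. So w(7) = 2. P is now [[1, 8, 9], [4], [6], [7]].
Step i=6: Q has 6 at row 4, column 1; remove 7 from row 4 of P and reverse-bump: 7 enters row 3 and ejects 6; 6 enters row 2 and ejects 4; 4 enters row 1 and ejects 1. So w(6) = 1. P is now [[4, 8, 9], [6], [7]].
Step i=5: Q has 5 at row 3, column 1; remove 7 from row 3 of P and reverse-bump: 7 enters row 2 and ejects 6; 6 enters row 1 and ejects 4. So w(5) = 4. P is now [[6, 8, 9], [7]].
Step i=4: Q has 4 at row 2, column 1; remove 7 from row 2 of P and reverse-bump: 7 enters row 1 and ejects 6. So w(4) = 6. P is now [[7, 8, 9]].
Step i=3: Q has 3 at row 1, column 3; remove that cell from P, ejecting 9. So w(3) = 9. P is now [[7, 8]].
Step i=2: Q has 2 at row 1, column 2; remove that cell from P, ejecting 8. So w(2) = 8. P is now [[7]].
Step i=1: Q has 1 at row 1, column 1; remove that cell from P, ejecting 7. So w(1) = 7. P is now [].

So w = 7 8 9 6 4 1 2 3 5.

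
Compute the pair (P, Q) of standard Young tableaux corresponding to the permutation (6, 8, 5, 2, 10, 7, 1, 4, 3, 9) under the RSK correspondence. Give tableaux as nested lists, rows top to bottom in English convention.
Insert each entry of the permutation into P by Schensted row insertion, recording in Q the position of each new cell.

Insert 6: appended to row 1. P = [[6]].
Insert 8: appended to row 1. P = [[6, 8]].
Insert 5: 5 bumps 6 from row 1; 6 starts row 2. P = [[5, 8], [6]].
Insert 2: 2 bumps 5 from row 1; 5 bumps 6 from row 2; 6 starts row 3. P = [[2, 8], [5], [6]].
Insert 10: appended to row 1. P = [[2, 8, 10], [5], [6]].
Insert 7: 7 bumps 8 from row 1; 8 appends to row 2. P = [[2, 7, 10], [5, 8], [6]].
Insert 1: 1 bumps 2 from row 1; 2 bumps 5 from row 2; 5 bumps 6 from row 3; 6 starts row 4. P = [[1, 7, 10], [2, 8], [5], [6]].
Insert 4: 4 bumps 7 from row 1; 7 bumps 8 from row 2; 8 appends to row 3. P = [[1, 4, 10], [2, 7], [5, 8], [6]].
Insert 3: 3 bumps 4 from row 1; 4 bumps 7 from row 2; 7 bumps 8 from row 3; 8 appends to row 4. P = [[1, 3, 10], [2, 4], [5, 7], [6, 8]].
Insert 9: 9 bumps 10 from row 1; 10 appends to row 2. P = [[1, 3, 9], [2, 4, 10], [5, 7], [6, 8]].

So P = [[1, 3, 9], [2, 4, 10], [5, 7], [6, 8]], Q = [[1, 2, 5], [3, 6, 10], [4, 8], [7, 9]].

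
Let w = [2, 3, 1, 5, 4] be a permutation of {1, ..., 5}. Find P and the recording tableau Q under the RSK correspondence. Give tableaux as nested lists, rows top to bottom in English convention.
P = [[1, 3, 4], [2, 5]], Q = [[1, 2, 4], [3, 5]]

Insert each entry of the permutation into P by Schensted row insertion, recording in Q the position of each new cell.

Insert 2: appended to row 1. P = [[2]], Q = [[1]].
Insert 3: appended to row 1. P = [[2, 3]], Q = [[1, 2]].
Insert 1: 1 bumps 2 from row 1; 2 starts row 2. P = [[1, 3], [2]], Q = [[1, 2], [3]].
Insert 5: appended to row 1. P = [[1, 3, 5], [2]], Q = [[1, 2, 4], [3]].
Insert 4: 4 bumps 5 from row 1; 5 appends to row 2. P = [[1, 3, 4], [2, 5]], Q = [[1, 2, 4], [3, 5]].

So P = [[1, 3, 4], [2, 5]], Q = [[1, 2, 4], [3, 5]].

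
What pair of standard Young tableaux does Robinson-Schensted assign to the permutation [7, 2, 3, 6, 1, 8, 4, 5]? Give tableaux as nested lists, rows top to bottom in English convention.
Insert each entry of the permutation into P by Schensted row insertion, recording in Q the position of each new cell.

Insert 7: appended to row 1. P = [[7]], Q = [[1]].
Insert 2: 2 bumps 7 from row 1; 7 starts row 2. P = [[2], [7]], Q = [[1], [2]].
Insert 3: appended to row 1. P = [[2, 3], [7]], Q = [[1, 3], [2]].
Insert 6: appended to row 1. P = [[2, 3, 6], [7]], Q = [[1, 3, 4], [2]].
Insert 1: 1 bumps 2 from row 1; 2 bumps 7 from row 2; 7 starts row 3. P = [[1, 3, 6], [2], [7]], Q = [[1, 3, 4], [2], [5]].
Insert 8: appended to row 1. P = [[1, 3, 6, 8], [2], [7]], Q = [[1, 3, 4, 6], [2], [5]].
Insert 4: 4 bumps 6 from row 1; 6 appends to row 2. P = [[1, 3, 4, 8], [2, 6], [7]], Q = [[1, 3, 4, 6], [2, 7], [5]].
Insert 5: 5 bumps 8 from row 1; 8 appends to row 2. P = [[1, 3, 4, 5], [2, 6, 8], [7]], Q = [[1, 3, 4, 6], [2, 7, 8], [5]].

So P = [[1, 3, 4, 5], [2, 6, 8], [7]], Q = [[1, 3, 4, 6], [2, 7, 8], [5]].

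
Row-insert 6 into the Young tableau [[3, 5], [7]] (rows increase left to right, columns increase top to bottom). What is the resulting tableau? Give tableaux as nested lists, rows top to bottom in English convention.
[[3, 5, 6], [7]]

6 is larger than every entry of row 1, so it is appended to row 1. The new tableau is [[3, 5, 6], [7]].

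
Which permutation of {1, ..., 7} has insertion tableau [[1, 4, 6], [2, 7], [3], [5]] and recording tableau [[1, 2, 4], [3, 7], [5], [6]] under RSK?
3 5 4 7 2 1 6

Reverse RSK: for i = n, n-1, ..., 1, locate i in Q, remove the corresponding corner cell from P, and reverse-bump its entry up through P; the value ejected from row 1 is w(i).

So w = 3 5 4 7 2 1 6.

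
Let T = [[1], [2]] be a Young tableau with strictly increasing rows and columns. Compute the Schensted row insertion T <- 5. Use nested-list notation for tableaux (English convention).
5 is larger than every entry of row 1, so it is appended to row 1. The new tableau is [[1, 5], [2]].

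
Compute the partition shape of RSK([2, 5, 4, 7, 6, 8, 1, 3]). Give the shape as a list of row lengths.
[4, 2, 2]

RSK row insertion gives P = [[1, 3, 6, 8], [2, 4], [5, 7]], which has shape [4, 2, 2].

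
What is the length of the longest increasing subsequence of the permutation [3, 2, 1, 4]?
2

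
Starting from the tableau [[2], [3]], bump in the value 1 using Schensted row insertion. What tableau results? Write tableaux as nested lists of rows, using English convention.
In row 1, 1 replaces 2 (the leftmost entry greater than 1); 2 is bumped to row 2. In row 2, 2 replaces 3 (the leftmost entry greater than 2); 3 is bumped to row 3. 3 starts a new row 3. The new tableau is [[1], [2], [3]].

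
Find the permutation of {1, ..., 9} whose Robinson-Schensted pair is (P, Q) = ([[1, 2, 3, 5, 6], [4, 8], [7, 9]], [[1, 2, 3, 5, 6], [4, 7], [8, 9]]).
Reverse the RSK construction: for i from n down to 1, find the cell of Q containing i, remove the entry at that cell from P, and reverse-bump it up through P; the value ejected from row 1 is w(i).

Step i=9: Q has 9 at row 3, column 2; remove 9 from row 3 of P and reverse-bump: 9 enters row 2 and ejects 8; 8 enters row 1 and ejects 6. So w(9) = 6. P is now [[1, 2, 3, 5, 8], [4, 9], [7]].
Step i=8: Q has 8 at row 3, column 1; remove 7 from row 3 of P and reverse-bump: 7 enters row 2 and ejects 4; 4 enters row 1 and ejects 3. So w(8) = 3. P is now [[1, 2, 4, 5, 8], [7, 9]].
Step i=7: Q has 7 at row 2, column 2; remove 9 from row 2 of P and reverse-bump: 9 enters row 1 and ejects 8. So w(7) = 8. P is now [[1, 2, 4, 5, 9], [7]].
Step i=6: Q has 6 at row 1, column 5; remove that cell from P, ejecting 9. So w(6) = 9. P is now [[1, 2, 4, 5], [7]].
Step i=5: Q has 5 at row 1, column 4; remove that cell from P, ejecting 5. So w(5) = 5. P is now [[1, 2, 4], [7]].
Step i=4: Q has 4 at row 2, column 1; remove 7 from row 2 of P and reverse-bump: 7 enters row 1 and ejects 4. So w(4) = 4. P is now [[1, 2, 7]].
Step i=3: Q has 3 at row 1, column 3; remove that cell from P, ejecting 7. So w(3) = 7. P is now [[1, 2]].
Step i=2: Q has 2 at row 1, column 2; remove that cell from P, ejecting 2. So w(2) = 2. P is now [[1]].
Step i=1: Q has 1 at row 1, column 1; remove that cell from P, ejecting 1. So w(1) = 1. P is now [].

So w = 1 2 7 4 5 9 8 3 6.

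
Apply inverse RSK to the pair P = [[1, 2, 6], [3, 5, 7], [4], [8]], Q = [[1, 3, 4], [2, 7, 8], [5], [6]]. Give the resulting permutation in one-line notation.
8 4 5 7 3 1 2 6

Reverse RSK: for i = n, n-1, ..., 1, locate i in Q, remove the corresponding corner cell from P, and reverse-bump its entry up through P; the value ejected from row 1 is w(i).

So w = 8 4 5 7 3 1 2 6.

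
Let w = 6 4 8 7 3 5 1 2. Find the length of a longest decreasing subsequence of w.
4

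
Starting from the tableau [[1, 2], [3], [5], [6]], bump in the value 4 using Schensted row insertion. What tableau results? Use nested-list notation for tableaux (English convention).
4 is larger than every entry of row 1, so it is appended to row 1. The new tableau is [[1, 2, 4], [3], [5], [6]].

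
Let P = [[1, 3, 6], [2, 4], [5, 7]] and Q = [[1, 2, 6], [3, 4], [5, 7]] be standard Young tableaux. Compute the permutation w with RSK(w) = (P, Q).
Reverse RSK: for i = n, n-1, ..., 1, locate i in Q, remove the corresponding corner cell from P, and reverse-bump its entry up through P; the value ejected from row 1 is w(i).

So w = 5 7 2 4 1 6 3.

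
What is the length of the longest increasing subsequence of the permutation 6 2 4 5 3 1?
3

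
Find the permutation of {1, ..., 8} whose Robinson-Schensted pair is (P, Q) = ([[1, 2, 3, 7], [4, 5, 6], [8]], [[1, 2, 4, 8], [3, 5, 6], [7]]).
Reverse RSK: for i = n, n-1, ..., 1, locate i in Q, remove the corresponding corner cell from P, and reverse-bump its entry up through P; the value ejected from row 1 is w(i).

So w = 4 5 1 8 2 6 3 7.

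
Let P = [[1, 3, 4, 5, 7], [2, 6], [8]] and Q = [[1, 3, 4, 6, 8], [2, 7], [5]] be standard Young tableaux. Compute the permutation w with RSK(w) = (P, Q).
Reverse the RSK construction: for i from n down to 1, find the cell of Q containing i, remove the entry at that cell from P, and reverse-bump it up through P; the value ejected from row 1 is w(i).

Step i=8: Q has 8 at row 1, column 5; remove that cell from P, ejecting 7. So w(8) = 7. P is now [[1, 3, 4, 5], [2, 6], [8]].
Step i=7: Q has 7 at row 2, column 2; remove 6 from row 2 of P and reverse-bump: 6 enters row 1 and ejects 5. So w(7) = 5. P is now [[1, 3, 4, 6], [2], [8]].
Step i=6: Q has 6 at row 1, column 4; remove that cell from P, ejecting 6. So w(6) = 6. P is now [[1, 3, 4], [2], [8]].
Step i=5: Q has 5 at row 3, column 1; remove 8 from row 3 of P and reverse-bump: 8 enters row 2 and ejects 2; 2 enters row 1 and ejects 1. So w(5) = 1. P is now [[2, 3, 4], [8]].
Step i=4: Q has 4 at row 1, column 3; remove that cell from P, ejecting 4. So w(4) = 4. P is now [[2, 3], [8]].
Step i=3: Q has 3 at row 1, column 2; remove that cell from P, ejecting 3. So w(3) = 3. P is now [[2], [8]].
Step i=2: Q has 2 at row 2, column 1; remove 8 from row 2 of P and reverse-bump: 8 enters row 1 and ejects 2. So w(2) = 2. P is now [[8]].
Step i=1: Q has 1 at row 1, column 1; remove that cell from P, ejecting 8. So w(1) = 8. P is now [].

So w = 8 2 3 4 1 6 5 7.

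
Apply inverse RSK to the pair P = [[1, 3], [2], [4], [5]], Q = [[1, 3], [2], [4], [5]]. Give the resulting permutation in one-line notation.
5 2 4 3 1

Reverse the RSK construction: for i from n down to 1, find the cell of Q containing i, remove the entry at that cell from P, and reverse-bump it up through P; the value ejected from row 1 is w(i).

Step i=5: Q has 5 at row 4, column 1; remove 5 from row 4 of P and reverse-bump: 5 enters row 3 and ejects 4; 4 enters row 2 and ejects 2; 2 enters row 1 and ejects 1. So w(5) = 1. P is now [[2, 3], [4], [5]].
Step i=4: Q has 4 at row 3, column 1; remove 5 from row 3 of P and reverse-bump: 5 enters row 2 and ejects 4; 4 enters row 1 and ejects 3. So w(4) = 3. P is now [[2, 4], [5]].
Step i=3: Q has 3 at row 1, column 2; remove that cell from P, ejecting 4. So w(3) = 4. P is now [[2], [5]].
Step i=2: Q has 2 at row 2, column 1; remove 5 from row 2 of P and reverse-bump: 5 enters row 1 and ejects 2. So w(2) = 2. P is now [[5]].
Step i=1: Q has 1 at row 1, column 1; remove that cell from P, ejecting 5. So w(1) = 5. P is now [].

So w = 5 2 4 3 1.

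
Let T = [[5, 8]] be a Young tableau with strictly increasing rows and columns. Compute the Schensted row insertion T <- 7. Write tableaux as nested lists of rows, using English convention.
In row 1, 7 replaces 8 (the leftmost entry greater than 7); 8 is bumped to row 2. 8 starts a new row 2. The new tableau is [[5, 7], [8]].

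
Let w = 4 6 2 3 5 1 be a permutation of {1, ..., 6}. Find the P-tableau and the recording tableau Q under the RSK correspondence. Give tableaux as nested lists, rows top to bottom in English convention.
Insert each entry of the permutation into P by Schensted row insertion, recording in Q the position of each new cell.

Insert 4: appended to row 1. P = [[4]], Q = [[1]].
Insert 6: appended to row 1. P = [[4, 6]], Q = [[1, 2]].
Insert 2: 2 bumps 4 from row 1; 4 starts row 2. P = [[2, 6], [4]], Q = [[1, 2], [3]].
Insert 3: 3 bumps 6 from row 1; 6 appends to row 2. P = [[2, 3], [4, 6]], Q = [[1, 2], [3, 4]].
Insert 5: appended to row 1. P = [[2, 3, 5], [4, 6]], Q = [[1, 2, 5], [3, 4]].
Insert 1: 1 bumps 2 from row 1; 2 bumps 4 from row 2; 4 starts row 3. P = [[1, 3, 5], [2, 6], [4]], Q = [[1, 2, 5], [3, 4], [6]].

So P = [[1, 3, 5], [2, 6], [4]], Q = [[1, 2, 5], [3, 4], [6]].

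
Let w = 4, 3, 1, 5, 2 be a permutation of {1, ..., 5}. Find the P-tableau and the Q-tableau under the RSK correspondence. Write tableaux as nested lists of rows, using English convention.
Insert each entry of the permutation into P by Schensted row insertion, recording in Q the position of each new cell.

Insert 4: appended to row 1. P = [[4]].
Insert 3: 3 bumps 4 from row 1; 4 starts row 2. P = [[3], [4]].
Insert 1: 1 bumps 3 from row 1; 3 bumps 4 from row 2; 4 starts row 3. P = [[1], [3], [4]].
Insert 5: appended to row 1. P = [[1, 5], [3], [4]].
Insert 2: 2 bumps 5 from row 1; 5 appends to row 2. P = [[1, 2], [3, 5], [4]].

So P = [[1, 2], [3, 5], [4]], Q = [[1, 4], [2, 5], [3]].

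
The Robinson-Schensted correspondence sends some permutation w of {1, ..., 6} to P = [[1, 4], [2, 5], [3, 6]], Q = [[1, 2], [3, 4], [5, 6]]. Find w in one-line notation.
Reverse the RSK construction: for i from n down to 1, find the cell of Q containing i, remove the entry at that cell from P, and reverse-bump it up through P; the value ejected from row 1 is w(i).

Step i=6: Q has 6 at row 3, column 2; remove 6 from row 3 of P and reverse-bump: 6 enters row 2 and ejects 5; 5 enters row 1 and ejects 4. So w(6) = 4. P is now [[1, 5], [2, 6], [3]].
Step i=5: Q has 5 at row 3, column 1; remove 3 from row 3 of P and reverse-bump: 3 enters row 2 and ejects 2; 2 enters row 1 and ejects 1. So w(5) = 1. P is now [[2, 5], [3, 6]].
Step i=4: Q has 4 at row 2, column 2; remove 6 from row 2 of P and reverse-bump: 6 enters row 1 and ejects 5. So w(4) = 5. P is now [[2, 6], [3]].
Step i=3: Q has 3 at row 2, column 1; remove 3 from row 2 of P and reverse-bump: 3 enters row 1 and ejects 2. So w(3) = 2. P is now [[3, 6]].
Step i=2: Q has 2 at row 1, column 2; remove that cell from P, ejecting 6. So w(2) = 6. P is now [[3]].
Step i=1: Q has 1 at row 1, column 1; remove that cell from P, ejecting 3. So w(1) = 3. P is now [].

So w = 3 6 2 5 1 4.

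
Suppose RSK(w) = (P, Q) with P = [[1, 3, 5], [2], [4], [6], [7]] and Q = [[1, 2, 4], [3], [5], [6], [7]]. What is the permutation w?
2 7 4 6 5 3 1

Reverse the RSK construction: for i from n down to 1, find the cell of Q containing i, remove the entry at that cell from P, and reverse-bump it up through P; the value ejected from row 1 is w(i).

Step i=7: Q has 7 at row 5, column 1; remove 7 from row 5 of P and reverse-bump: 7 enters row 4 and ejects 6; 6 enters row 3 and ejects 4; 4 enters row 2 and ejects 2; 2 enters row 1 and ejects 1. So w(7) = 1. P is now [[2, 3, 5], [4], [6], [7]].
Step i=6: Q has 6 at row 4, column 1; remove 7 from row 4 of P and reverse-bump: 7 enters row 3 and ejects 6; 6 enters row 2 and ejects 4; 4 enters row 1 and ejects 3. So w(6) = 3. P is now [[2, 4, 5], [6], [7]].
Step i=5: Q has 5 at row 3, column 1; remove 7 from row 3 of P and reverse-bump: 7 enters row 2 and ejects 6; 6 enters row 1 and ejects 5. So w(5) = 5. P is now [[2, 4, 6], [7]].
Step i=4: Q has 4 at row 1, column 3; remove that cell from P, ejecting 6. So w(4) = 6. P is now [[2, 4], [7]].
Step i=3: Q has 3 at row 2, column 1; remove 7 from row 2 of P and reverse-bump: 7 enters row 1 and ejects 4. So w(3) = 4. P is now [[2, 7]].
Step i=2: Q has 2 at row 1, column 2; remove that cell from P, ejecting 7. So w(2) = 7. P is now [[2]].
Step i=1: Q has 1 at row 1, column 1; remove that cell from P, ejecting 2. So w(1) = 2. P is now [].

So w = 2 7 4 6 5 3 1.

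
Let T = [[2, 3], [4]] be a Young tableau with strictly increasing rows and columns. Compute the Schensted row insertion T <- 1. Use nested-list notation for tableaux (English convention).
In row 1, 1 replaces 2 (the leftmost entry greater than 1); 2 is bumped to row 2. In row 2, 2 replaces 4 (the leftmost entry greater than 2); 4 is bumped to row 3. 4 starts a new row 3. The new tableau is [[1, 3], [2], [4]].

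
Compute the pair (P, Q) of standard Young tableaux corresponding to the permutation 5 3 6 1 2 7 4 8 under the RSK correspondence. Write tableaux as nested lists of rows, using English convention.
P = [[1, 2, 4, 8], [3, 6, 7], [5]], Q = [[1, 3, 6, 8], [2, 5, 7], [4]]

Insert each entry of the permutation into P by Schensted row insertion, recording in Q the position of each new cell.

After inserting 5: P = [[5]].
After inserting 3: P = [[3], [5]].
After inserting 6: P = [[3, 6], [5]].
After inserting 1: P = [[1, 6], [3], [5]].
After inserting 2: P = [[1, 2], [3, 6], [5]].
After inserting 7: P = [[1, 2, 7], [3, 6], [5]].
After inserting 4: P = [[1, 2, 4], [3, 6, 7], [5]].
After inserting 8: P = [[1, 2, 4, 8], [3, 6, 7], [5]].

So P = [[1, 2, 4, 8], [3, 6, 7], [5]], Q = [[1, 3, 6, 8], [2, 5, 7], [4]].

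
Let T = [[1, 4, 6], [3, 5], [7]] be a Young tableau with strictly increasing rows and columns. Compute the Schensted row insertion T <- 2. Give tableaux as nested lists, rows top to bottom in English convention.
[[1, 2, 6], [3, 4], [5], [7]]

In row 1, 2 replaces 4 (the leftmost entry greater than 2); 4 is bumped to row 2. In row 2, 4 replaces 5 (the leftmost entry greater than 4); 5 is bumped to row 3. In row 3, 5 replaces 7 (the leftmost entry greater than 5); 7 is bumped to row 4. 7 starts a new row 4. The new tableau is [[1, 2, 6], [3, 4], [5], [7]].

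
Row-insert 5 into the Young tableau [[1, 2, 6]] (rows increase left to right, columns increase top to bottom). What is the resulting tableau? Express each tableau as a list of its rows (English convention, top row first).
[[1, 2, 5], [6]]

In row 1, 5 replaces 6 (the leftmost entry greater than 5); 6 is bumped to row 2. 6 starts a new row 2. The new tableau is [[1, 2, 5], [6]].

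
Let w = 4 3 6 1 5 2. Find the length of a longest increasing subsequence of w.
2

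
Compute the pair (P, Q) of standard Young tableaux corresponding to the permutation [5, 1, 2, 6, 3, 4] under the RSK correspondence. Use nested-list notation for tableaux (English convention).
Insert each entry of the permutation into P by Schensted row insertion, recording in Q the position of each new cell.

Insert 5: appended to row 1. P = [[5]].
Insert 1: 1 bumps 5 from row 1; 5 starts row 2. P = [[1], [5]].
Insert 2: appended to row 1. P = [[1, 2], [5]].
Insert 6: appended to row 1. P = [[1, 2, 6], [5]].
Insert 3: 3 bumps 6 from row 1; 6 appends to row 2. P = [[1, 2, 3], [5, 6]].
Insert 4: appended to row 1. P = [[1, 2, 3, 4], [5, 6]].

So P = [[1, 2, 3, 4], [5, 6]], Q = [[1, 3, 4, 6], [2, 5]].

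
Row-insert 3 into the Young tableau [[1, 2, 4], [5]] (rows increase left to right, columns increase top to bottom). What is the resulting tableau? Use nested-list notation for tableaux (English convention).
In row 1, 3 replaces 4 (the leftmost entry greater than 3); 4 is bumped to row 2. In row 2, 4 replaces 5 (the leftmost entry greater than 4); 5 is bumped to row 3. 5 starts a new row 3. The new tableau is [[1, 2, 3], [4], [5]].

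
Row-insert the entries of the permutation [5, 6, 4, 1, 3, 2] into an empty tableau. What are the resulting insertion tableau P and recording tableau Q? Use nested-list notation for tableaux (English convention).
Insert each entry of the permutation into P by Schensted row insertion, recording in Q the position of each new cell.

Insert 5: appended to row 1. P = [[5]].
Insert 6: appended to row 1. P = [[5, 6]].
Insert 4: 4 bumps 5 from row 1; 5 starts row 2. P = [[4, 6], [5]].
Insert 1: 1 bumps 4 from row 1; 4 bumps 5 from row 2; 5 starts row 3. P = [[1, 6], [4], [5]].
Insert 3: 3 bumps 6 from row 1; 6 appends to row 2. P = [[1, 3], [4, 6], [5]].
Insert 2: 2 bumps 3 from row 1; 3 bumps 4 from row 2; 4 bumps 5 from row 3; 5 starts row 4. P = [[1, 2], [3, 6], [4], [5]].

So P = [[1, 2], [3, 6], [4], [5]], Q = [[1, 2], [3, 5], [4], [6]].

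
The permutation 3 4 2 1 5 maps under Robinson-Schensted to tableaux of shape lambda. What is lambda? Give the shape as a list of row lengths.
Row-insert each entry into an empty tableau.

After inserting 3: P = [[3]].
After inserting 4: P = [[3, 4]].
After inserting 2: P = [[2, 4], [3]].
After inserting 1: P = [[1, 4], [2], [3]].
After inserting 5: P = [[1, 4, 5], [2], [3]].

The final insertion tableau P = [[1, 4, 5], [2], [3]] has shape [3, 1, 1].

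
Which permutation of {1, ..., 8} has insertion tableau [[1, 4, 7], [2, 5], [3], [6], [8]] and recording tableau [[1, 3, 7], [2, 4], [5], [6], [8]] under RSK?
3 2 8 6 5 4 7 1

Reverse the RSK construction: for i from n down to 1, find the cell of Q containing i, remove the entry at that cell from P, and reverse-bump it up through P; the value ejected from row 1 is w(i).

Step i=8: Q has 8 at row 5, column 1; remove 8 from row 5 of P and reverse-bump: 8 enters row 4 and ejects 6; 6 enters row 3 and ejects 3; 3 enters row 2 and ejects 2; 2 enters row 1 and ejects 1. So w(8) = 1. P is now [[2, 4, 7], [3, 5], [6], [8]].
Step i=7: Q has 7 at row 1, column 3; remove that cell from P, ejecting 7. So w(7) = 7. P is now [[2, 4], [3, 5], [6], [8]].
Step i=6: Q has 6 at row 4, column 1; remove 8 from row 4 of P and reverse-bump: 8 enters row 3 and ejects 6; 6 enters row 2 and ejects 5; 5 enters row 1 and ejects 4. So w(6) = 4. P is now [[2, 5], [3, 6], [8]].
Step i=5: Q has 5 at row 3, column 1; remove 8 from row 3 of P and reverse-bump: 8 enters row 2 and ejects 6; 6 enters row 1 and ejects 5. So w(5) = 5. P is now [[2, 6], [3, 8]].
Step i=4: Q has 4 at row 2, column 2; remove 8 from row 2 of P and reverse-bump: 8 enters row 1 and ejects 6. So w(4) = 6. P is now [[2, 8], [3]].
Step i=3: Q has 3 at row 1, column 2; remove that cell from P, ejecting 8. So w(3) = 8. P is now [[2], [3]].
Step i=2: Q has 2 at row 2, column 1; remove 3 from row 2 of P and reverse-bump: 3 enters row 1 and ejects 2. So w(2) = 2. P is now [[3]].
Step i=1: Q has 1 at row 1, column 1; remove that cell from P, ejecting 3. So w(1) = 3. P is now [].

So w = 3 2 8 6 5 4 7 1.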